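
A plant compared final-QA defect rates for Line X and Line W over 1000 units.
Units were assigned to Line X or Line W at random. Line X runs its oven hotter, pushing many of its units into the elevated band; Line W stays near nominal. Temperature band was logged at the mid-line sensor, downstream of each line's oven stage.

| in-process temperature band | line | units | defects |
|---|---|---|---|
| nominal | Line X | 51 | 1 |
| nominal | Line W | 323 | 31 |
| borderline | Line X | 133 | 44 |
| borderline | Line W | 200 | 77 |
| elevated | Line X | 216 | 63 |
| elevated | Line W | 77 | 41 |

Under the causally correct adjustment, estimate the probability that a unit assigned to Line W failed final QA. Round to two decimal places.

Line X is lower inside every in-process temperature band stratum but Line W is lower in aggregate. Whether to stratify depends on how in-process temperature band relates to the line.
Because the line influences in-process temperature band, in-process temperature band is a post-treatment mediator, not a confounder. Stratifying on it would bias the estimate; the causal effect is the crude pooled difference.
So P(outcome | do(Line W)) is just the pooled rate for Line W: 149/600 = 0.248.

0.25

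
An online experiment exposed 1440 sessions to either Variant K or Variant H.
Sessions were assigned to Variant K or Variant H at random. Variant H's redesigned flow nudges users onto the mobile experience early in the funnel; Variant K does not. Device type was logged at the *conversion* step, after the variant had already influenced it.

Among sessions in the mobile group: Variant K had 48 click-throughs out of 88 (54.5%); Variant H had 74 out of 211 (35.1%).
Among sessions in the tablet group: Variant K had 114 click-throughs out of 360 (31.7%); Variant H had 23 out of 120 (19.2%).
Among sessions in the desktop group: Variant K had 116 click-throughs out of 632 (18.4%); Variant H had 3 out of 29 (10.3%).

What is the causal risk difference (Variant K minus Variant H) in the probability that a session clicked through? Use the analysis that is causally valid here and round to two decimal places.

-0.02

The device type-specific comparison favours Variant K throughout, but the pooled figures favour Variant H. The question is whether to condition on device type.
The distribution of device type is itself part of what the variant does — it is an intermediate outcome. Holding it fixed would remove that part of the effect; the total effect is the pooled difference.
The causal difference is the pooled difference: 0.257 − 0.278 = -0.020.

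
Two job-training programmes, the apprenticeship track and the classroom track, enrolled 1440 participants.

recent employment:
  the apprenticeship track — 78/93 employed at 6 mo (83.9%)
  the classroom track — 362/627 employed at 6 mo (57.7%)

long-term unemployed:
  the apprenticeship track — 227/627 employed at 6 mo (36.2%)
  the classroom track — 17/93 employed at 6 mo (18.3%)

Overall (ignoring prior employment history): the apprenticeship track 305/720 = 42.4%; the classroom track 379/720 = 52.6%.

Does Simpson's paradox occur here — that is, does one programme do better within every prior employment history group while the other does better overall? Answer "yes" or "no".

yes

Within each prior employment history level (recent employment 83.9% vs 57.7%; long-term unemployed 36.2% vs 18.3%), the apprenticeship track has the higher rate every time. Pooled: 42.4% vs 52.6% — the classroom track has the higher rate overall. The two comparisons disagree.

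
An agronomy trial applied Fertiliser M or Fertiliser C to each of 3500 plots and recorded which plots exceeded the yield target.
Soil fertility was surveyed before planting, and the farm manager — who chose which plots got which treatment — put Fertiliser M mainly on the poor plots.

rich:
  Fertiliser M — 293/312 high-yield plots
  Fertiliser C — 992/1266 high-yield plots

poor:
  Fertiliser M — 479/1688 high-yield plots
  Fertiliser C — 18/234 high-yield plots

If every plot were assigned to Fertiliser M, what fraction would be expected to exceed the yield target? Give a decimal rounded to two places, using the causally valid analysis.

0.58

The stratified and pooled comparisons disagree (Fertiliser M wins within each soil fertility; Fertiliser C wins overall), so the answer turns on the causal role of soil fertility.
The imbalance in soil fertility arose from how plots were allocated, not from anything the fertiliser did; and soil fertility independently affects the outcome. The pooled gap is confounded — condition on soil fertility.
Standardising Fertiliser M to the population soil fertility mix: 0.451·293/312 + 0.549·479/1688 = 0.579.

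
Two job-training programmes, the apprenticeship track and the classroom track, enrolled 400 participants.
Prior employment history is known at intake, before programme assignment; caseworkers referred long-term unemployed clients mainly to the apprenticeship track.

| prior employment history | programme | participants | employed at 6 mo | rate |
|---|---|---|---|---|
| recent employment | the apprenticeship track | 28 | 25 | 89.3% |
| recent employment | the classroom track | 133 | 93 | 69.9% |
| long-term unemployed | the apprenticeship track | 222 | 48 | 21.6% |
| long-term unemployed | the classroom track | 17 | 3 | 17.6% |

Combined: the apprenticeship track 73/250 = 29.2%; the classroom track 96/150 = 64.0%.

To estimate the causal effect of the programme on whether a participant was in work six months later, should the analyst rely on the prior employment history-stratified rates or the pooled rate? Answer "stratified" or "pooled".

The stratified and pooled comparisons disagree (the apprenticeship track wins within each prior employment history; the classroom track wins overall), so the answer turns on the causal role of prior employment history.
Nothing the programme does changes prior employment history; the imbalance is an allocation artefact. With prior employment history also predicting the outcome, the pooled figure is confounded, and the within-stratum comparison is the causal one.
Within each level — recent employment: 89.3% vs 69.9%; long-term unemployed: 21.6% vs 17.6% — the apprenticeship track is higher every time.

stratified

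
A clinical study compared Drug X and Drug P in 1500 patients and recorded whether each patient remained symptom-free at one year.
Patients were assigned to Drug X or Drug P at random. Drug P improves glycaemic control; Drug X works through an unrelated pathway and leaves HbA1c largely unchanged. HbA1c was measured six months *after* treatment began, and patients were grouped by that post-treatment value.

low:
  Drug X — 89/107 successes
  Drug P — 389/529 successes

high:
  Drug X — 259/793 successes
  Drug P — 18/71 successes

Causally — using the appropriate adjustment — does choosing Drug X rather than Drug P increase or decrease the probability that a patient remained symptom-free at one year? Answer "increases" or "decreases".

decreases

HbA1c lies on the pathway drug → HbA1c → outcome, so adjusting for it blocks the indirect effect. For the total causal effect of drug, use the unadjusted pooled rates.
Pooled: Drug X 38.7% vs Drug P 67.8%; Drug P is higher overall.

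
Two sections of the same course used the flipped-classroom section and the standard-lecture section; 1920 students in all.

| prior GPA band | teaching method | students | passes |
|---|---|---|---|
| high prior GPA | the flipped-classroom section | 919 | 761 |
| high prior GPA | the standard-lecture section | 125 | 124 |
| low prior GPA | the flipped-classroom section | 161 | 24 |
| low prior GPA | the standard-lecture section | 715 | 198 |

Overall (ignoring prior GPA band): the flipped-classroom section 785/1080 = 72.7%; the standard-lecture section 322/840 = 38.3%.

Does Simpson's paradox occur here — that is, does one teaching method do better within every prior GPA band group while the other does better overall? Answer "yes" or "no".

Within each prior GPA band level (high prior GPA 82.8% vs 99.2%; low prior GPA 14.9% vs 27.7%), the standard-lecture section has the higher rate every time. Pooled: 72.7% vs 38.3% — the flipped-classroom section has the higher rate overall. The two comparisons disagree.

yes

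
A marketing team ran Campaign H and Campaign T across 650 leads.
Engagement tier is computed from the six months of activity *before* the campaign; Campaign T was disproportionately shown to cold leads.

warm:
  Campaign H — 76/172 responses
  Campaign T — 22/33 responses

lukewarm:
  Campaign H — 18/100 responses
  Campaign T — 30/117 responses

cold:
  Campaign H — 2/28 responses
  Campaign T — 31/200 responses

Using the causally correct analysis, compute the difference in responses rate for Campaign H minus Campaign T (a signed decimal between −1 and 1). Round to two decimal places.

-0.13

The stratified and pooled comparisons disagree (Campaign T wins within each engagement tier; Campaign H wins overall), so the answer turns on the causal role of engagement tier.
Engagement tier satisfies the back-door criterion: it is not a descendant of the campaign, and it blocks the spurious path from campaign to outcome. Adjusting for it (i.e., using the within-engagement tier rates) gives the causal effect.
Adjusting over the population distribution of engagement tier: 0.315·(0.442−0.667) + 0.334·(0.180−0.256) + 0.351·(0.071−0.155) = -0.126.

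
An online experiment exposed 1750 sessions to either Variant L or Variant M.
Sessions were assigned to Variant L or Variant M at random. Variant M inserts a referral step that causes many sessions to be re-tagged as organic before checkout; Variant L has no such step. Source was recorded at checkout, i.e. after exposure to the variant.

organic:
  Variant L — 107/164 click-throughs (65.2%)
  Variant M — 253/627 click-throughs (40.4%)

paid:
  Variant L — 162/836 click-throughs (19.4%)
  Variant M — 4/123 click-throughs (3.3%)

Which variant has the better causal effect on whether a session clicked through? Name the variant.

Variant M

Variant L is higher inside every traffic source stratum but Variant M is higher in aggregate. Whether to stratify depends on how traffic source relates to the variant.
Traffic source is downstream of the variant. One should not condition on a consequence of treatment, so the overall rates are the right comparison.
Pooled: Variant L 26.9% vs Variant M 34.3%; Variant M is higher overall.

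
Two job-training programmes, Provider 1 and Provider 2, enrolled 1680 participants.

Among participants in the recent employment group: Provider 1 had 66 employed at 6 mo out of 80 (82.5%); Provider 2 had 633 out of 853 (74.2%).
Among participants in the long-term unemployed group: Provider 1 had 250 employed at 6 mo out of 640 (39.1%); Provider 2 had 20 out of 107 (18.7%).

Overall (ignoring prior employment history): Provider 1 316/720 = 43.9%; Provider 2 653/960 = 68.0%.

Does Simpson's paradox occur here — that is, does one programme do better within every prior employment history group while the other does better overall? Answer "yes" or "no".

yes

Within each prior employment history level (recent employment 82.5% vs 74.2%; long-term unemployed 39.1% vs 18.7%), Provider 1 has the higher rate every time. Pooled: 43.9% vs 68.0% — Provider 2 has the higher rate overall. The two comparisons disagree.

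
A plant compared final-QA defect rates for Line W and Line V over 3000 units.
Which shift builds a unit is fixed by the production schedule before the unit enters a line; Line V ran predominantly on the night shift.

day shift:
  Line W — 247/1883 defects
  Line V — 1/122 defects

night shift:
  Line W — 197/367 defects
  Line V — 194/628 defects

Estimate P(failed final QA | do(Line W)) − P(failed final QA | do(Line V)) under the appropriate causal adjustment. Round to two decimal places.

Since shift is a pre-existing factor (not a product of the line) and it affects the outcome on its own, it is a confounder. The stratified rates, not the pooled rate, identify the causal effect.
Adjusting over the population distribution of shift: 0.668·(0.131−0.008) + 0.332·(0.537−0.309) = +0.158.

+0.16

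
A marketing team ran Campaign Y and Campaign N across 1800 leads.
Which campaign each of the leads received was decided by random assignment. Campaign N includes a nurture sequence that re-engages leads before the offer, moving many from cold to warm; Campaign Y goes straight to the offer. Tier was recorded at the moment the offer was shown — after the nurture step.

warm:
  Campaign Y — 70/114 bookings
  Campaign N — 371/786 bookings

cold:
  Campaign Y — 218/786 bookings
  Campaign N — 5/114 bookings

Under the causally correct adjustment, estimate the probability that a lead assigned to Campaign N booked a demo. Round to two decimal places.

Campaign Y is higher inside every engagement tier stratum but Campaign N is higher in aggregate. Whether to stratify depends on how engagement tier relates to the campaign.
Stratifying would compare campaigns among leads the campaigns themselves sorted into engagement tier groups — a form of selection on an intermediate. The unconditioned pooled rates give the total causal effect.
So P(outcome | do(Campaign N)) is just the pooled rate for Campaign N: 376/900 = 0.418.

0.42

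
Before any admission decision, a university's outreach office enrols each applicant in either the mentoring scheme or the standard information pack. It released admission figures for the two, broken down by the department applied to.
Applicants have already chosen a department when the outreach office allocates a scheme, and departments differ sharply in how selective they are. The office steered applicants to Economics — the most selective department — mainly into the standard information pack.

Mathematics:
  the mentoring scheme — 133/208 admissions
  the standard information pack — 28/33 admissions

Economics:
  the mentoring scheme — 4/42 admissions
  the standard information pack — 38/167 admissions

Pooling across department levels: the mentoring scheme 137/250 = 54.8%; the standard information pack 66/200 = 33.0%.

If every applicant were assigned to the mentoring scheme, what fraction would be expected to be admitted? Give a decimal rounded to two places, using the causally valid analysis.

0.39

Within every department level the standard information pack has the higher rate, yet pooled the mentoring scheme does — Simpson's reversal.
Since department is a pre-existing factor (not a product of the outreach scheme) and it affects the outcome on its own, it is a confounder. The stratified rates, not the pooled rate, identify the causal effect.
Standardising the mentoring scheme to the population department mix: 0.536·133/208 + 0.464·4/42 = 0.387.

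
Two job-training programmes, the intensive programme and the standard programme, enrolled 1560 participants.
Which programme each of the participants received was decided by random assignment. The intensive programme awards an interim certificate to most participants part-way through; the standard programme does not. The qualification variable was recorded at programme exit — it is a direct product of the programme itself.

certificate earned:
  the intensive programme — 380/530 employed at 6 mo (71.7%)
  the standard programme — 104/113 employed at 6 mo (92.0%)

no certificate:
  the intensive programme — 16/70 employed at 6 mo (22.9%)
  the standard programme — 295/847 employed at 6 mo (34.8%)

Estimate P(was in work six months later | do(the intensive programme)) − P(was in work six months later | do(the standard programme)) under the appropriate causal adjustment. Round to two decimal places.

+0.24

Stratifying would compare programmes among participants the programmes themselves sorted into qualification attained during the programme groups — a form of selection on an intermediate. The unconditioned pooled rates give the total causal effect.
The causal difference is the pooled difference: 0.660 − 0.416 = +0.244.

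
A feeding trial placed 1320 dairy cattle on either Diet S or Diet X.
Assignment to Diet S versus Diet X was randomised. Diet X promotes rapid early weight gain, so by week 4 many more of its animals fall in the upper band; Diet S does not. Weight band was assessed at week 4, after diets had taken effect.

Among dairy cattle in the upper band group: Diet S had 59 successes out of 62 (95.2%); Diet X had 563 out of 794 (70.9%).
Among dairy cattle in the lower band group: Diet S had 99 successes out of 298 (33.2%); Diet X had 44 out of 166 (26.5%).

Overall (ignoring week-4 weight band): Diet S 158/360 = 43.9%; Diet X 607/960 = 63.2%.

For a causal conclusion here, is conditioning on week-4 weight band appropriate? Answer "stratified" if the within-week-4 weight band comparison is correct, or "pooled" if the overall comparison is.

Diet S is higher inside every week-4 weight band stratum but Diet X is higher in aggregate. Whether to stratify depends on how week-4 weight band relates to the diet.
Week-4 weight band lies on the pathway diet → week-4 weight band → outcome, so adjusting for it blocks the indirect effect. For the total causal effect of diet, use the unadjusted pooled rates.
Pooled: Diet S 43.9% vs Diet X 63.2%; Diet X is higher overall.

pooled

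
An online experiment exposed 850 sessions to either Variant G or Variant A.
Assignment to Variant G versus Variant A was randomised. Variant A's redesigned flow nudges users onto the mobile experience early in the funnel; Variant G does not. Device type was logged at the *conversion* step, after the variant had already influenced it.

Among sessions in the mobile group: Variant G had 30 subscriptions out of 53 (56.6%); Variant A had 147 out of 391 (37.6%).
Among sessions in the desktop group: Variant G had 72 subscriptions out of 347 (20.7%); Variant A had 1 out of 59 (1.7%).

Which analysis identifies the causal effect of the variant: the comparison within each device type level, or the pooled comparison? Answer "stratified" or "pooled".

pooled

Device type here is a post-treatment variable shaped by the variant; conditioning on it would introduce bias rather than remove it. The overall comparison is the causal one.
Pooled: Variant G 25.5% vs Variant A 32.9%; Variant A is higher overall.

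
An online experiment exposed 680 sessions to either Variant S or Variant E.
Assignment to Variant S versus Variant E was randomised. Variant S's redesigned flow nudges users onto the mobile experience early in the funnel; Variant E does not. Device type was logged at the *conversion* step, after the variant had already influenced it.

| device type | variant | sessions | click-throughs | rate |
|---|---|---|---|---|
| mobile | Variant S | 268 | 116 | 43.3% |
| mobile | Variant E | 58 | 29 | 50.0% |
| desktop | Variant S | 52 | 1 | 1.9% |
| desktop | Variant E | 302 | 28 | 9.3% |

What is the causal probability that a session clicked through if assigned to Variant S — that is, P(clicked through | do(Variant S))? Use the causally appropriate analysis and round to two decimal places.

Device type lies on the pathway variant → device type → outcome, so adjusting for it blocks the indirect effect. For the total causal effect of variant, use the unadjusted pooled rates.
So P(outcome | do(Variant S)) is just the pooled rate for Variant S: 117/320 = 0.366.

0.37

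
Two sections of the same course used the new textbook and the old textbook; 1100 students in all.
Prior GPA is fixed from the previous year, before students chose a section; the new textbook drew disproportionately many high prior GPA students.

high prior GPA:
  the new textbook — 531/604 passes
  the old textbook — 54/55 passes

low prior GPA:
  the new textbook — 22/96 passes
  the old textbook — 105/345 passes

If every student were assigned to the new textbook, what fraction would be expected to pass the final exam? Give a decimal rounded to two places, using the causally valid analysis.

Prior GPA band is set before the teaching method has any effect — it is not caused by the teaching method — and it independently drives the outcome. That makes it a confounder, so the causal comparison is within prior GPA band levels.
Standardising the new textbook to the population prior GPA band mix: 0.599·531/604 + 0.401·22/96 = 0.619.

0.62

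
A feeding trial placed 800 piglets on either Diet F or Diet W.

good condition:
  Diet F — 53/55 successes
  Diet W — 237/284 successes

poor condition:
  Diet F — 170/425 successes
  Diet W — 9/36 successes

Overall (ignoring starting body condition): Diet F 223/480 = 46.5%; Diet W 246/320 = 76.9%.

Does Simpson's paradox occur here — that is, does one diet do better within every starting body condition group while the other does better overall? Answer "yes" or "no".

yes

Within each starting body condition level (good condition 96.4% vs 83.5%; poor condition 40.0% vs 25.0%), Diet F has the higher rate every time. Pooled: 46.5% vs 76.9% — Diet W has the higher rate overall. The two comparisons disagree.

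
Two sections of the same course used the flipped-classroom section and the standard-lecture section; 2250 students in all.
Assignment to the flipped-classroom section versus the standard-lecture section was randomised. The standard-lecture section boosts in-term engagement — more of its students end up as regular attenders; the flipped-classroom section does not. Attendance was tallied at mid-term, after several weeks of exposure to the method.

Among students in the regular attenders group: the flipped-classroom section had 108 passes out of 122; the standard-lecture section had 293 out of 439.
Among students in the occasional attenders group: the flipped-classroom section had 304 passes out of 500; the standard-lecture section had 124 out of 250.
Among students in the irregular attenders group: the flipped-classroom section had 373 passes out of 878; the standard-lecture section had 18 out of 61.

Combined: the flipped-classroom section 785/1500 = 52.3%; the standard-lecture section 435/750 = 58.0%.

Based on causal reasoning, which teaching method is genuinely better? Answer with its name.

the standard-lecture section

Mid-term attendance lies on the pathway teaching method → mid-term attendance → outcome, so adjusting for it blocks the indirect effect. For the total causal effect of teaching method, use the unadjusted pooled rates.
Pooled: the flipped-classroom section 52.3% vs the standard-lecture section 58.0%; the standard-lecture section is higher overall.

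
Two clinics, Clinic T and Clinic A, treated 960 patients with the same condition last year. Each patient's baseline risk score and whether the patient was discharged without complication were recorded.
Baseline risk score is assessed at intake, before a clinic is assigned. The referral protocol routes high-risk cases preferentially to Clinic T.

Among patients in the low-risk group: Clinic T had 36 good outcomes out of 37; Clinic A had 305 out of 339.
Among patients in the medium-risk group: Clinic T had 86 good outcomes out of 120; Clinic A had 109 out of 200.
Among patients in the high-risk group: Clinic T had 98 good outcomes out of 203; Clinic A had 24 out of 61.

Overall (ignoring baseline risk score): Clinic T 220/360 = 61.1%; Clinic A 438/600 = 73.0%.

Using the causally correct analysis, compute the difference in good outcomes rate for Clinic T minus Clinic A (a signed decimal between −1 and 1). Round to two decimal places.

+0.11

The imbalance in baseline risk score arose from how patients were allocated, not from anything the clinic did; and baseline risk score independently affects the outcome. The pooled gap is confounded — condition on baseline risk score.
Adjusting over the population distribution of baseline risk score: 0.392·(0.973−0.900) + 0.333·(0.717−0.545) + 0.275·(0.483−0.393) = +0.110.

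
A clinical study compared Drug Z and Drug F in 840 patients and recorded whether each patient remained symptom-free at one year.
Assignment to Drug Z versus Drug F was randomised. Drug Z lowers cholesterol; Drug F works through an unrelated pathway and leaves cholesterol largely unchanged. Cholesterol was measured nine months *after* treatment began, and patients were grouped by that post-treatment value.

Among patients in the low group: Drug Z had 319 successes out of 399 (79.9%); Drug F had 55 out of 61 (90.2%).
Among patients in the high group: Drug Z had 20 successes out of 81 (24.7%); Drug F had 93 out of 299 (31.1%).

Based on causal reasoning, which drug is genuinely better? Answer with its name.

Stratifying would compare drugs among patients the drugs themselves sorted into cholesterol groups — a form of selection on an intermediate. The unconditioned pooled rates give the total causal effect.
Pooled: Drug Z 70.6% vs Drug F 41.1%; Drug Z is higher overall.

Drug Z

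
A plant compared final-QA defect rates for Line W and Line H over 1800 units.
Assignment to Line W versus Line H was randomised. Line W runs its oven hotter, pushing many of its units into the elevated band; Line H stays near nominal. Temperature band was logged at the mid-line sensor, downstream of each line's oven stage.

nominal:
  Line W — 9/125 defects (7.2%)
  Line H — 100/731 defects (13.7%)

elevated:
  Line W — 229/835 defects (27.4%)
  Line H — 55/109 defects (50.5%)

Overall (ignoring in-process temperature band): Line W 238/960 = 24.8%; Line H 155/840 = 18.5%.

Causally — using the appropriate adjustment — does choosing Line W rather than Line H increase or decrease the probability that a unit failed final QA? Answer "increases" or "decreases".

Because the line influences in-process temperature band, in-process temperature band is a post-treatment mediator, not a confounder. Stratifying on it would bias the estimate; the causal effect is the crude pooled difference.
Pooled: Line W 24.8% vs Line H 18.5%; Line H is lower overall.

increases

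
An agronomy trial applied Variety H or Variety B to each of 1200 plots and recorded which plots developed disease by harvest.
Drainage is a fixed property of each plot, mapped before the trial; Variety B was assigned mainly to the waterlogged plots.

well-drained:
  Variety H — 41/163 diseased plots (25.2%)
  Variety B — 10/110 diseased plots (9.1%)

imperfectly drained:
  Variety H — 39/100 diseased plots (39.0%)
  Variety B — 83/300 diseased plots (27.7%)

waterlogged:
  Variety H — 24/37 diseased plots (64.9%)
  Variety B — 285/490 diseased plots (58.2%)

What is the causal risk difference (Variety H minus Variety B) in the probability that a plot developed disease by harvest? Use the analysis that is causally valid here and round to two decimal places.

+0.10

Field drainage differs across varietys for reasons unrelated to any effect of the variety itself, and it separately predicts the outcome — a classic confounder. We must compare within field drainage levels.
Adjusting over the population distribution of field drainage: 0.228·(0.252−0.091) + 0.333·(0.390−0.277) + 0.439·(0.649−0.582) = +0.104.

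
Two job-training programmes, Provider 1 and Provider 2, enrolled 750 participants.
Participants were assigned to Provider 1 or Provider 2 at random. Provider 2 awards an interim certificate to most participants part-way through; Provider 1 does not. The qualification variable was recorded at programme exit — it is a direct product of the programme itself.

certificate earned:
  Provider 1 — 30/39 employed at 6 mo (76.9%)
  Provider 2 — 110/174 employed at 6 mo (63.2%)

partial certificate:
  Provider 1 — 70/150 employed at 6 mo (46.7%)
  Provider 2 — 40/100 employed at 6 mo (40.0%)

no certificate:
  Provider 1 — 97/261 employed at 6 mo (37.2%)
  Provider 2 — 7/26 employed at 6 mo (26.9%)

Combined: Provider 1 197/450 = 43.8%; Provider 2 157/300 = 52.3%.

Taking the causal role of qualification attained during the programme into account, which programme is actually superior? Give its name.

Qualification attained during the programme here is a post-treatment variable shaped by the programme; conditioning on it would introduce bias rather than remove it. The overall comparison is the causal one.
Pooled: Provider 1 43.8% vs Provider 2 52.3%; Provider 2 is higher overall.

Provider 2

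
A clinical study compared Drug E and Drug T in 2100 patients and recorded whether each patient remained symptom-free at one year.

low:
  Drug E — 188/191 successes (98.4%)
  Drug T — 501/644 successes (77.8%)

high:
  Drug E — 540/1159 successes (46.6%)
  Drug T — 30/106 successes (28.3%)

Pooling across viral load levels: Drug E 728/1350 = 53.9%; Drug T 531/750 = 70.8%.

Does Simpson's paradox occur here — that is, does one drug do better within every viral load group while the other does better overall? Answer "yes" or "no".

yes

Within each viral load level (low 98.4% vs 77.8%; high 46.6% vs 28.3%), Drug E has the higher rate every time. Pooled: 53.9% vs 70.8% — Drug T has the higher rate overall. The two comparisons disagree.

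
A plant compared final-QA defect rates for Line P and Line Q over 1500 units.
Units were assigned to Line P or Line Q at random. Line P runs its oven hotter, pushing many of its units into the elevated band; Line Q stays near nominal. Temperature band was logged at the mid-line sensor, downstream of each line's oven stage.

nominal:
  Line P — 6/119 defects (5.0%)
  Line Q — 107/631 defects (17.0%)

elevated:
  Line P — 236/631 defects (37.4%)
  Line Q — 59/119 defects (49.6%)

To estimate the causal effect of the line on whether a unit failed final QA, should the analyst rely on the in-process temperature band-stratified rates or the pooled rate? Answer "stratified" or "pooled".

In-process temperature band lies on the pathway line → in-process temperature band → outcome, so adjusting for it blocks the indirect effect. For the total causal effect of line, use the unadjusted pooled rates.
Pooled: Line P 32.3% vs Line Q 22.1%; Line Q is lower overall.

pooled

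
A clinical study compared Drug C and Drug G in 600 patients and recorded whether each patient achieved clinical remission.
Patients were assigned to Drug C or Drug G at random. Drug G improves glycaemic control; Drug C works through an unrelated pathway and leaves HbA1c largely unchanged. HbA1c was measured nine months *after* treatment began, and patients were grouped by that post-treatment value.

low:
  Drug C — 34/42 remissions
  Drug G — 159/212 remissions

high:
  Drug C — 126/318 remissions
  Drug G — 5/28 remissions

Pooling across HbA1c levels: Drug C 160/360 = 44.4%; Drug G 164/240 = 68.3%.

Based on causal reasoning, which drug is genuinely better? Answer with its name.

Because the drug influences HbA1c, HbA1c is a post-treatment mediator, not a confounder. Stratifying on it would bias the estimate; the causal effect is the crude pooled difference.
Pooled: Drug C 44.4% vs Drug G 68.3%; Drug G is higher overall.

Drug G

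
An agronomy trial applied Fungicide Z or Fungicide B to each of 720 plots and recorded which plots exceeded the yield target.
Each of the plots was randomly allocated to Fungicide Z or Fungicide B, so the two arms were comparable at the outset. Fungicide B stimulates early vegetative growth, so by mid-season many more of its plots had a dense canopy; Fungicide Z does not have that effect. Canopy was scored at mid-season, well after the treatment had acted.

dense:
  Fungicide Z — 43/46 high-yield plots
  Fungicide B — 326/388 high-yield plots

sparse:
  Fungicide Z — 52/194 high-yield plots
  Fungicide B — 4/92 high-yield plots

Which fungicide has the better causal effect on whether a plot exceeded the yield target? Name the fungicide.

The stratified and pooled comparisons disagree (Fungicide Z wins within each mid-season canopy; Fungicide B wins overall), so the answer turns on the causal role of mid-season canopy.
The distribution of mid-season canopy is itself part of what the fungicide does — it is an intermediate outcome. Holding it fixed would remove that part of the effect; the total effect is the pooled difference.
Pooled: Fungicide Z 39.6% vs Fungicide B 68.8%; Fungicide B is higher overall.

Fungicide B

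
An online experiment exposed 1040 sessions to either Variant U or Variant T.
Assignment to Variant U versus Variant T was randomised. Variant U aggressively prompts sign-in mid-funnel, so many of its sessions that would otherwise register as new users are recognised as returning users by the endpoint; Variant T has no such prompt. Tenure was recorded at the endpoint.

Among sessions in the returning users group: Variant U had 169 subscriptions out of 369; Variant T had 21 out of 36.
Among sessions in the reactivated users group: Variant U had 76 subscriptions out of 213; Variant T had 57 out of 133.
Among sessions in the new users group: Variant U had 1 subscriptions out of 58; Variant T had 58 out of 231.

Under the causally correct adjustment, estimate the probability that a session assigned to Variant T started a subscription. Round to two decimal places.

0.34

The distribution of user tenure is itself part of what the variant does — it is an intermediate outcome. Holding it fixed would remove that part of the effect; the total effect is the pooled difference.
So P(outcome | do(Variant T)) is just the pooled rate for Variant T: 136/400 = 0.340.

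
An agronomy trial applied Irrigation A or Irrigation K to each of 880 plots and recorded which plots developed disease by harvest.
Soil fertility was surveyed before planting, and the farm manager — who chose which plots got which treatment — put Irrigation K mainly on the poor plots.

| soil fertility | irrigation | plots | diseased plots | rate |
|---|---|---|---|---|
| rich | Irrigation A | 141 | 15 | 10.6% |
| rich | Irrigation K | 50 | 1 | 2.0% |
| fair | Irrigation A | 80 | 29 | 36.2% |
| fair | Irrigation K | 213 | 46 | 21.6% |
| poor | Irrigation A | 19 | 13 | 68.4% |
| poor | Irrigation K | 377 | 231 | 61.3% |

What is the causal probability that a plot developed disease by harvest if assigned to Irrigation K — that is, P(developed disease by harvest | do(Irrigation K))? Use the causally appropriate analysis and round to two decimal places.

Within every soil fertility level Irrigation K has the lower rate, yet pooled Irrigation A does — Simpson's reversal.
Nothing the irrigation does changes soil fertility; the imbalance is an allocation artefact. With soil fertility also predicting the outcome, the pooled figure is confounded, and the within-stratum comparison is the causal one.
Standardising Irrigation K to the population soil fertility mix: 0.217·1/50 + 0.333·46/213 + 0.450·231/377 = 0.352.

0.35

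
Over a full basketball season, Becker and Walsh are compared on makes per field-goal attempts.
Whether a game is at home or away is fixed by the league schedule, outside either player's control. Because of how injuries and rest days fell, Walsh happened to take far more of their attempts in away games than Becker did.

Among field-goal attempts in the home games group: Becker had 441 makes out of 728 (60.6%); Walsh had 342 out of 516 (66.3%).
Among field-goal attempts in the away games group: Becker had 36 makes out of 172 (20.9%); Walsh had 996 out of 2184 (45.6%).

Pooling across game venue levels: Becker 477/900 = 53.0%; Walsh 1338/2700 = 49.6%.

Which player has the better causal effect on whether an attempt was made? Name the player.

The game venue-specific comparison favours Walsh throughout, but the pooled figures favour Becker. The question is whether to condition on game venue.
Game venue differs across players for reasons unrelated to any effect of the player itself, and it separately predicts the outcome — a classic confounder. We must compare within game venue levels.
Within each level — home games: 60.6% vs 66.3%; away games: 20.9% vs 45.6% — Walsh is higher every time.

Walsh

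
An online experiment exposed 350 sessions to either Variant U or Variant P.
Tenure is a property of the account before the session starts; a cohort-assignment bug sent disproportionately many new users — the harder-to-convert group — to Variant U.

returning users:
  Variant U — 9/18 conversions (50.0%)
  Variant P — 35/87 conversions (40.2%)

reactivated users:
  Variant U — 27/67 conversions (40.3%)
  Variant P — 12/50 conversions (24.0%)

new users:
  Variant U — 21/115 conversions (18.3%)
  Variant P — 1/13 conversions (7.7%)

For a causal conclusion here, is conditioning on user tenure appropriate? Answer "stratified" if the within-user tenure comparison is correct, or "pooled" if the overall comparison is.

stratified

Since user tenure is a pre-existing factor (not a product of the variant) and it affects the outcome on its own, it is a confounder. The stratified rates, not the pooled rate, identify the causal effect.
Within each level — returning users: 50.0% vs 40.2%; reactivated users: 40.3% vs 24.0%; new users: 18.3% vs 7.7% — Variant U is higher every time.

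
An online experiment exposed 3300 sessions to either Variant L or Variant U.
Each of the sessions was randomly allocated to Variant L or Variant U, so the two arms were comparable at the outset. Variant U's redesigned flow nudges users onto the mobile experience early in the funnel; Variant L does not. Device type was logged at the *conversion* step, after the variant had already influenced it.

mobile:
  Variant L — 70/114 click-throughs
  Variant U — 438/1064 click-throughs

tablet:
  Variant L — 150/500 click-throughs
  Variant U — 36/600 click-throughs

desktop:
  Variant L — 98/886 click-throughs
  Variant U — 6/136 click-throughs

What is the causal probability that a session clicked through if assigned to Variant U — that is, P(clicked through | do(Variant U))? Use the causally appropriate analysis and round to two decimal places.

0.27

The stratified and pooled comparisons disagree (Variant L wins within each device type; Variant U wins overall), so the answer turns on the causal role of device type.
Device type is downstream of the variant. One should not condition on a consequence of treatment, so the overall rates are the right comparison.
So P(outcome | do(Variant U)) is just the pooled rate for Variant U: 480/1800 = 0.267.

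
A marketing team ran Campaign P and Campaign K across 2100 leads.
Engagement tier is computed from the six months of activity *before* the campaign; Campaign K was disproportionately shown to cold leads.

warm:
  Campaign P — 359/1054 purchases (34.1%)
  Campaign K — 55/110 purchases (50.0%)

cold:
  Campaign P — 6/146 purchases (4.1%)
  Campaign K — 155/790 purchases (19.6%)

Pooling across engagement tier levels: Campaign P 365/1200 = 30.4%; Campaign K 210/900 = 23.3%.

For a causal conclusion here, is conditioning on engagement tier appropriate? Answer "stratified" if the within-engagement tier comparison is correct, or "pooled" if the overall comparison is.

Engagement tier differs across campaigns for reasons unrelated to any effect of the campaign itself, and it separately predicts the outcome — a classic confounder. We must compare within engagement tier levels.
Within each level — warm: 34.1% vs 50.0%; cold: 4.1% vs 19.6% — Campaign K is higher every time.

stratified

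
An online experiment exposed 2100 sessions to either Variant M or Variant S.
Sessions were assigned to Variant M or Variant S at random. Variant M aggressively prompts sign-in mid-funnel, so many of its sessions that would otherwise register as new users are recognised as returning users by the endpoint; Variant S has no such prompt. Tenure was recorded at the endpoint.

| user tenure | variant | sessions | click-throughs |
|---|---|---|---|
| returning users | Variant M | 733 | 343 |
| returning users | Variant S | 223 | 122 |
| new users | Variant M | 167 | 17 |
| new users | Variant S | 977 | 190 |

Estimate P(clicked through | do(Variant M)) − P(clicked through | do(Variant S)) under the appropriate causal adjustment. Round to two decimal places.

User tenure here is a post-treatment variable shaped by the variant; conditioning on it would introduce bias rather than remove it. The overall comparison is the causal one.
The causal difference is the pooled difference: 0.400 − 0.260 = +0.140.

+0.14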